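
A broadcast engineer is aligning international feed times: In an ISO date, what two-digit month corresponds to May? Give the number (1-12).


Calendar month order:
4. April
5. May <--
6. June
May is month number 5

5


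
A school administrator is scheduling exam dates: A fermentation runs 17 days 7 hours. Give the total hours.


Days: 17
Extra hours: 7
Hours per day: 24
Days to hours: 17 x 24 = 408
Total: 408 + 7 = 415

415


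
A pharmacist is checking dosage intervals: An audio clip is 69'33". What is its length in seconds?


Minutes: 69
Seconds: 33
Convert minutes to seconds: 69 x 60 = 4140
Add remaining seconds: 4140 + 33 = 4173

4173


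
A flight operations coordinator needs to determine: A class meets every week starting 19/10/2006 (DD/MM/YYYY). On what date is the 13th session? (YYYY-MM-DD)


First occurrence: 2006-10-19 (occurrence 1)
Each occurrence is 7 days after the previous.
Occurrence 13 is 12 weeks after the first.
12 weeks = 84 days
2006-10-19 + 84 days = 2007-01-11

2007-01-11


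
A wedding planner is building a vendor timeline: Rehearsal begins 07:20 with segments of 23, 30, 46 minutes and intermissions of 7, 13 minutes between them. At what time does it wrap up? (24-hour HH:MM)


Start: 07:20 = 440 min from midnight
  after task 1 (23 min): 07:43
  after break (7 min): 07:50
  after task 2 (30 min): 08:20
  after break (13 min): 08:33
  after task 3 (46 min): 09:19
Total elapsed: 119 minutes
End time: 09:19

09:19


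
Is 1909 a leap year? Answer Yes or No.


Year: 1909
Divisible by 4? 1909 / 4 = 477.25 -> No
Not divisible by 4, so NOT a leap year

No


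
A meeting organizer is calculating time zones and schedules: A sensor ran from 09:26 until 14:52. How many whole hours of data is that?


Start: 09:26
End: 14:52
Hour difference: 14 - 9 = 5 hours
Minute difference: 52 - 26 = 26 minutes
Total minutes: 326
Complete hours: 326 / 60 = 5 (remainder 26)

5


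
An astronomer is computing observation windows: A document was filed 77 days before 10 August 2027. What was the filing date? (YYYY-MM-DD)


Start: 2027-08-10
Subtracting 77 days
Days already passed in August: 10
After going back through August: 67 more days to subtract
July 2027: 31 days, 36 remaining
June 2027: 30 days, 6 remaining
May 2027 has 31 days, need 6
Result: 2027-05-25

2027-05-25


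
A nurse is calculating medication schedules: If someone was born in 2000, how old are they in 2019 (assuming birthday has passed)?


Birth year: 2000
Current year: 2019
Age = current year - birth year
Age = 2019 - 2000 = 19

19


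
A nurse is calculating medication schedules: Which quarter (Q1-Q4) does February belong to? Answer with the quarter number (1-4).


Month: February (month 2)
Q1: January-March (months 1-3)
Q2: April-June (months 4-6)
Q3: July-September (months 7-9)
Q4: October-December (months 10-12)
Month 2 falls in Q1

1


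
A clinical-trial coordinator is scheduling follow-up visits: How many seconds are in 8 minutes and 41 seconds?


Minutes: 8
Extra seconds: 41
Seconds per minute: 60
Minutes to seconds: 8 x 60 = 480
Total: 480 + 41 = 521

521


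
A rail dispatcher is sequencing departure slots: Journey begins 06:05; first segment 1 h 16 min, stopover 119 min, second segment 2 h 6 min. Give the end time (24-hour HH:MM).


Depart: 06:05
Leg 1: +76 min -> 07:21
Layover: +119 min -> 09:20
Leg 2: +126 min -> 11:26
Total travel: 321 minutes = 5h 21m
Arrival: 11:26

11:26


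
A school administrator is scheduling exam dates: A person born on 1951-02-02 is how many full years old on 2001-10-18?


Birth: 1951-02-02
Reference: 2001-10-18
Year difference: 2001 - 1951 = 50
Has birthday (02-02) occurred by 10-18? Yes
Age in full years: 50

50


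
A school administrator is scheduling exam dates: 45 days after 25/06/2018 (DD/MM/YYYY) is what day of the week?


Start: 2018-06-25 (Monday)
Step 1 - find target date: add 45 days
  2018-06-25 + 45 days = 2018-08-09
Step 2 - day of week:
  45 mod 7 = 3
  Monday + 3 days -> Thursday
Result: Thursday (2018-08-09)

Thursday


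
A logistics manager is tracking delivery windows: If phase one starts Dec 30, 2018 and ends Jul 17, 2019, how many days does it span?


Start date: 2018-12-30
End date: 2019-07-17
Dec 2018: +2 days
Jan 2019: +31 days
Feb 2019: +28 days
... (5 more months)
Total: 199 days

199


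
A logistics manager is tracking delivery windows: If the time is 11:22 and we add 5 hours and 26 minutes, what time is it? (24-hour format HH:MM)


Start time: 11:22
Adding: 5 hours 26 minutes
Minutes: 22 + 26 = 48
Hours: 11 + 5 + 0 = 16
Result: 16:48

16:48


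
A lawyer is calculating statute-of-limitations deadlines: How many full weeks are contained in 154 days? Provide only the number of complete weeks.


Total days: 154
Days per week: 7
Division: 154 / 7 = 22 remainder 0
Complete weeks: 22
Remaining days: 0

22


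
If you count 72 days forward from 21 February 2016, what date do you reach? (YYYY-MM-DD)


Start: 2016-02-21
Adding 72 days
Days remaining in February: 8
After February: 64 days still to add
March 2016: 31 days, 33 remaining
April 2016: 30 days, 3 remaining
May 2016 has 31 days, need 3
Result: 2016-05-03

2016-05-03


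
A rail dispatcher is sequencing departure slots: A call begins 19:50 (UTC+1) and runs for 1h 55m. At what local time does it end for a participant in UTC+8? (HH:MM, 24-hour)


Start: 19:50 in UTC+1
Step 1 - add duration:
  minutes: 50 + 55 = 105 (carry 1h)
  hours: 19 + 1 + 1 = 21
  end in UTC+1: 21:45
Step 2 - convert UTC+1 -> UTC+8:
  offset difference: 8 - (1) = 7 hours
  21 + (7) = 28 -> mod 24 = 4
Result: 04:45 in UTC+8

04:45


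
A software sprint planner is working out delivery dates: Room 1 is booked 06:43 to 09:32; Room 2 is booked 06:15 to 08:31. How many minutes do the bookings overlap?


Interval A: [403, 572] minutes from midnight
Interval B: [375, 511] minutes from midnight
Overlap start = max(403, 375) = 403
Overlap end = min(572, 511) = 511
Overlap = 511 - 403 = 108 minutes

108


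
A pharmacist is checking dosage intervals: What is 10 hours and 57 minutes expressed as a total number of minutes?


Hours: 10
Minutes: 57
Convert hours to minutes: 10 x 60 = 600
Add remaining minutes: 600 + 57 = 657

657


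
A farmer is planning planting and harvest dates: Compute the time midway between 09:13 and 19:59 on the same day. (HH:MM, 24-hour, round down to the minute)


Start time: 09:13 = 553 minutes from midnight
End time: 19:59 = 1199 minutes from midnight
Sum: 553 + 1199 = 1752
Midpoint: 1752 / 2 = 876 minutes
Convert: 876 / 60 = 14 hours, 36 minutes
Result: 14:36

14:36


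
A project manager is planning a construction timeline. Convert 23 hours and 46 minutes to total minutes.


Hours: 23
Minutes: 46
Convert hours to minutes: 23 x 60 = 1380
Add remaining minutes: 1380 + 46 = 1426

1426


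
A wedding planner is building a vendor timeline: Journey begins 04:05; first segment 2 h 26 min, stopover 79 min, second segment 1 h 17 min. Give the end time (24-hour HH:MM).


Depart: 04:05
Leg 1: +146 min -> 06:31
Layover: +79 min -> 07:50
Leg 2: +77 min -> 09:07
Total travel: 302 minutes = 5h 2m
Arrival: 09:07

09:07


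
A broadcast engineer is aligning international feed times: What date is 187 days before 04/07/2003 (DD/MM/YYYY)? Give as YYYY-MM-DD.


Start: 2003-07-04
Subtracting 187 days
Days already passed in July: 4
After going back through July: 183 more days to subtract
June 2003: 30 days, 153 remaining
May 2003: 31 days, 122 remaining
April 2003: 30 days, 92 remaining
March 2003: 31 days, 61 remaining
Result: 2002-12-29

2002-12-29


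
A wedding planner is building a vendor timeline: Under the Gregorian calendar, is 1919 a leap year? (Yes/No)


Year: 1919
Divisible by 4? 1919 / 4 = 479.75 -> No
Not divisible by 4, so NOT a leap year

No


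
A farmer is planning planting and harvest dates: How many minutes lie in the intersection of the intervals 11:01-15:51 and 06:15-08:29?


Interval A: [661, 951] minutes from midnight
Interval B: [375, 509] minutes from midnight
Overlap start = max(661, 375) = 661
Overlap end = min(951, 509) = 509
End <= start, so the intervals do not overlap: 0 minutes

0


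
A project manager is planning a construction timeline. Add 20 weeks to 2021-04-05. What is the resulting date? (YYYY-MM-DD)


Start: 2021-04-05
Weeks to add: 20
Convert to days: 20 x 7 = 140 days
Add 140 days to 2021-04-05
Result: 2021-08-23

2021-08-23


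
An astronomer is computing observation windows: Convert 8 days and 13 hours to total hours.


Days: 8
Extra hours: 13
Hours per day: 24
Days to hours: 8 x 24 = 192
Total: 192 + 13 = 205

205


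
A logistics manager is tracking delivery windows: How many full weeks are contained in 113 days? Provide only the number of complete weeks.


Total days: 113
Days per week: 7
Division: 113 / 7 = 16 remainder 1
Complete weeks: 16
Remaining days: 1

16


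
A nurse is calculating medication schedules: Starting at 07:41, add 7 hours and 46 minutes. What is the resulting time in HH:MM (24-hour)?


Start time: 07:41
Adding: 7 hours 46 minutes
Minutes: 41 + 46 = 87
Minute overflow: 87 >= 60, so carry 1 hour, minutes = 27
Hours: 7 + 7 + 1 = 15
Result: 15:27

15:27


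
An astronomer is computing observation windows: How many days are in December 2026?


Month: December
Year: 2026
December is a 31-day month
Total: 31 days

31


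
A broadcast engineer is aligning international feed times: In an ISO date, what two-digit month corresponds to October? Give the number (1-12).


Calendar month order:
9. September
10. October <--
11. November
October is month number 10

10


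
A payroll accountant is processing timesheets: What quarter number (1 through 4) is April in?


Month: April (month 4)
Q1: January-March (months 1-3)
Q2: April-June (months 4-6)
Q3: July-September (months 7-9)
Q4: October-December (months 10-12)
Month 4 falls in Q2

2


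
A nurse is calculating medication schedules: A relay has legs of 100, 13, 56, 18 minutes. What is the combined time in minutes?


Durations: 100, 13, 56, 18
Running sum: 100
+ 13 = 113
+ 56 = 169
+ 18 = 187
Total duration: 187 minutes
That is 3 hours and 7 minutes

187


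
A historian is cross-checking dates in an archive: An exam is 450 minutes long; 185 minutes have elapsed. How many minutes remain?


Total budget: 450 minutes
Time used: 185 minutes
Remaining: 450 - 185 = 265 minutes
Percent used: 41.1%
Percent remaining: 58.9%

265


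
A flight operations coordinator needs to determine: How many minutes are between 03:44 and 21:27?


Start time: 03:44 = 224 minutes from midnight
End time: 21:27 = 1287 minutes from midnight
Difference: 1287 - 224 = 1063 minutes
That is 17 hours and 43 minutes

1063


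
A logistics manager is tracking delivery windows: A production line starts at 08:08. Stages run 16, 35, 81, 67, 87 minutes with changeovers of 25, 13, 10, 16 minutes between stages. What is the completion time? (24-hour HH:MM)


Start: 08:08 = 488 min from midnight
  after task 1 (16 min): 08:24
  after break (25 min): 08:49
  after task 2 (35 min): 09:24
  after break (13 min): 09:37
  after task 3 (81 min): 10:58
  after break (10 min): 11:08
  after task 4 (67 min): 12:15
  after break (16 min): 12:31
  after task 5 (87 min): 13:58
Total elapsed: 350 minutes
End time: 13:58

13:58


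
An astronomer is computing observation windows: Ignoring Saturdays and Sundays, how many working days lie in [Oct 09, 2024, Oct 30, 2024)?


Start: 2024-10-09 (Wednesday)
End (exclusive): 2024-10-30 (Wednesday)
Total calendar days: 21
Full weeks: 21 // 7 = 3 -> 15 weekdays
Remaining 0 days starting on Wednesday:
Total business days: 15 + 0 = 15

15


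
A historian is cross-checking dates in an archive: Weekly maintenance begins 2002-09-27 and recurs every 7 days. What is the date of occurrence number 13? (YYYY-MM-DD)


First occurrence: 2002-09-27 (occurrence 1)
Each occurrence is 7 days after the previous.
Occurrence 13 is 12 weeks after the first.
12 weeks = 84 days
2002-09-27 + 84 days = 2002-12-20

2002-12-20


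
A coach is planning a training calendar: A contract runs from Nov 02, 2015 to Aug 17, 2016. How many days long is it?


Start date: 2015-11-02
End date: 2016-08-17
Nov 2015: +29 days
Dec 2015: +31 days
Jan 2016: +31 days
... (7 more months)
Total: 289 days

289


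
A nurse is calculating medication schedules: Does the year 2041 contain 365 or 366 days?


Year: 2041
Check leap year rules:
Divisible by 4? No
2041 is not a leap year
Days: 365

365


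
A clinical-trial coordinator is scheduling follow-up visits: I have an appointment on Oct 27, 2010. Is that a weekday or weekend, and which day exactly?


Date: 2010-10-27
January 1, 2010 is a Friday
Day of year: 300
Offset from Jan 1: 299 days
299 mod 7 = 5
Result: Wednesday

Wednesday


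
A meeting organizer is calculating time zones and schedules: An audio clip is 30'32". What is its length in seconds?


Minutes: 30
Seconds: 32
Convert minutes to seconds: 30 x 60 = 1800
Add remaining seconds: 1800 + 32 = 1832

1832


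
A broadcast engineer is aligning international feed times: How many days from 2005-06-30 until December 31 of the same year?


Start: June 30, 2005
End: December 31, 2005
Days left in June: 0
July: 31
August: 31
September: 30
October: 31
... plus remaining months
Sum of remaining months: 184
Total: 0 + 184 = 184

184


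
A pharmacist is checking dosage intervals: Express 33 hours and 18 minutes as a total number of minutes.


Hours: 33
Extra minutes: 18
Minutes per hour: 60
Hours to minutes: 33 x 60 = 1980
Total: 1980 + 18 = 1998

1998


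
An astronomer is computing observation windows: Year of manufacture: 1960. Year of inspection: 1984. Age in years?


Birth year: 1960
Current year: 1984
Age = current year - birth year
Age = 1984 - 1960 = 24

24


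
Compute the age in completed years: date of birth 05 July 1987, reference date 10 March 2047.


Birth: 1987-07-05
Reference: 2047-03-10
Year difference: 2047 - 1987 = 60
Has birthday (07-05) occurred by 03-10? No
Birthday not yet reached this year -> subtract 1
Age in full years: 59

59


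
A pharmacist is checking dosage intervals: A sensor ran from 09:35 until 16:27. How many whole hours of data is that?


Start: 09:35
End: 16:27
Hour difference: 16 - 9 = 7 hours
Minute difference: 27 - 35 = -8 minutes
Total minutes: 412
Complete hours: 412 / 60 = 6 (remainder 52)

6


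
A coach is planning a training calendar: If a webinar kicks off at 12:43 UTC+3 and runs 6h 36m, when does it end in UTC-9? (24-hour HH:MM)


Start: 12:43 in UTC+3
Step 1 - add duration:
  minutes: 43 + 36 = 79 (carry 1h)
  hours: 12 + 6 + 1 = 19
  end in UTC+3: 19:19
Step 2 - convert UTC+3 -> UTC-9:
  offset difference: -9 - (3) = -12 hours
  19 + (-12) = 7 -> mod 24 = 7
Result: 07:19 in UTC-9

07:19


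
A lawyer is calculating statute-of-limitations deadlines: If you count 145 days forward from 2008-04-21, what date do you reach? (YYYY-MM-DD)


Start: 2008-04-21
Adding 145 days
Days remaining in April: 9
After April: 136 days still to add
May 2008: 31 days, 105 remaining
June 2008: 30 days, 75 remaining
July 2008: 31 days, 44 remaining
August 2008: 31 days, 13 remaining
Result: 2008-09-13

2008-09-13


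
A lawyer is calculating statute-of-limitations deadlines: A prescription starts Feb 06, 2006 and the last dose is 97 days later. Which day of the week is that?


Start: 2006-02-06 (Monday)
Step 1 - find target date: add 97 days
  2006-02-06 + 97 days = 2006-05-14
Step 2 - day of week:
  97 mod 7 = 6
  Monday + 6 days -> Sunday
Result: Sunday (2006-05-14)

Sunday


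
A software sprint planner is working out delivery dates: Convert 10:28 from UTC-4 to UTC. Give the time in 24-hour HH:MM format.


Local time: 10:28 at UTC-4 (offset -4h)
Target zone: UTC (offset 0h)
Difference: 0 - (-4) = 4 hours
Calculation: 10 + (4) = 14
Result: 14:28

14:28


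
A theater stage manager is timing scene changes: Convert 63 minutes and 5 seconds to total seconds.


Minutes: 63
Extra seconds: 5
Seconds per minute: 60
Minutes to seconds: 63 x 60 = 3780
Total: 3780 + 5 = 3785

3785


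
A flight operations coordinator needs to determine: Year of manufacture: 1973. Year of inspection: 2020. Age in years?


Birth year: 1973
Current year: 2020
Age = current year - birth year
Age = 2020 - 1973 = 47

47


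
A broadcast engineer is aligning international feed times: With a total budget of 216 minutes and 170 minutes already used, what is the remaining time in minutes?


Total budget: 216 minutes
Time used: 170 minutes
Remaining: 216 - 170 = 46 minutes
Percent used: 78.7%
Percent remaining: 21.3%

46


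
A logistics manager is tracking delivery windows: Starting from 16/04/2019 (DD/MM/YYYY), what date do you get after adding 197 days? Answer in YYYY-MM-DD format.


Start: 2019-04-16
Adding 197 days
Days remaining in April: 14
After April: 183 days still to add
May 2019: 31 days, 152 remaining
June 2019: 30 days, 122 remaining
July 2019: 31 days, 91 remaining
August 2019: 31 days, 60 remaining
Result: 2019-10-30

2019-10-30


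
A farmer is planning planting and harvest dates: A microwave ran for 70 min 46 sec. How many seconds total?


Minutes: 70
Extra seconds: 46
Seconds per minute: 60
Minutes to seconds: 70 x 60 = 4200
Total: 4200 + 46 = 4246

4246


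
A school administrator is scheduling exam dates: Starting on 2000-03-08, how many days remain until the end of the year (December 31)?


Start: March 08, 2000
End: December 31, 2000
Days left in March: 23
April: 30
May: 31
June: 30
July: 31
... plus remaining months
Sum of remaining months: 275
Total: 23 + 275 = 298

298


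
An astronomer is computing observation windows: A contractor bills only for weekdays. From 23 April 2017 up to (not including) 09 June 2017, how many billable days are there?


Start: 2017-04-23 (Sunday)
End (exclusive): 2017-06-09 (Friday)
Total calendar days: 47
Full weeks: 47 // 7 = 6 -> 30 weekdays
Remaining 5 days starting on Sunday:
  Sun(-), Mon(w), Tue(w), Wed(w), Thu(w) -> 4 weekdays
Total business days: 30 + 4 = 34

34


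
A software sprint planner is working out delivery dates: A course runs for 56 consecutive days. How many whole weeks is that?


Total days: 56
Days per week: 7
Division: 56 / 7 = 8 remainder 0
Complete weeks: 8
Remaining days: 0

8


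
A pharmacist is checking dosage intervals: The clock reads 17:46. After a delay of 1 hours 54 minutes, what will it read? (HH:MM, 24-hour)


Start time: 17:46
Adding: 1 hours 54 minutes
Minutes: 46 + 54 = 100
Minute overflow: 100 >= 60, so carry 1 hour, minutes = 40
Hours: 17 + 1 + 1 = 19
Result: 19:40

19:40


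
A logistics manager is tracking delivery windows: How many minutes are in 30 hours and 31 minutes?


Hours: 30
Extra minutes: 31
Minutes per hour: 60
Hours to minutes: 30 x 60 = 1800
Total: 1800 + 31 = 1831

1831


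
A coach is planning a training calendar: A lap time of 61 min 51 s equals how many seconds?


Minutes: 61
Seconds: 51
Convert minutes to seconds: 61 x 60 = 3660
Add remaining seconds: 3660 + 51 = 3711

3711


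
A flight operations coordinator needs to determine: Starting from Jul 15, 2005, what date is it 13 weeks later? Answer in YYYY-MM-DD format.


Start: 2005-07-15
Weeks to add: 13
Convert to days: 13 x 7 = 91 days
Add 91 days to 2005-07-15
Result: 2005-10-14

2005-10-14


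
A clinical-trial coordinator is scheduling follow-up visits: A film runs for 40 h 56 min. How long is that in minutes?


Hours: 40
Minutes: 56
Convert hours to minutes: 40 x 60 = 2400
Add remaining minutes: 2400 + 56 = 2456

2456


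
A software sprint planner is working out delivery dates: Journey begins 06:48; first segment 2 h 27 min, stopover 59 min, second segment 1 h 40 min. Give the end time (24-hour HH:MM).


Depart: 06:48
Leg 1: +147 min -> 09:15
Layover: +59 min -> 10:14
Leg 2: +100 min -> 11:54
Total travel: 306 minutes = 5h 6m
Arrival: 11:54

11:54


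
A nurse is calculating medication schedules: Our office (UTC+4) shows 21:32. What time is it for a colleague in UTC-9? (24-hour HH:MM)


Local time: 21:32 at UTC+4 (offset 4h)
Target zone: UTC-9 (offset -9h)
Difference: -9 - (4) = -13 hours
Calculation: 21 + (-13) = 8
Result: 08:32

08:32


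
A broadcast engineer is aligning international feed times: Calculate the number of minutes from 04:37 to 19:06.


Start time: 04:37 = 277 minutes from midnight
End time: 19:06 = 1146 minutes from midnight
Difference: 1146 - 277 = 869 minutes
That is 14 hours and 29 minutes

869


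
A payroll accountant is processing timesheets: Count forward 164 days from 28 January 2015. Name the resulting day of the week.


Start: 2015-01-28 (Wednesday)
Step 1 - find target date: add 164 days
  2015-01-28 + 164 days = 2015-07-11
Step 2 - day of week:
  164 mod 7 = 3
  Wednesday + 3 days -> Saturday
Result: Saturday (2015-07-11)

Saturday


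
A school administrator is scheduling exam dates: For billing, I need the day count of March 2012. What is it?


Month: March
Year: 2012
March is a 31-day month
Total: 31 days

31


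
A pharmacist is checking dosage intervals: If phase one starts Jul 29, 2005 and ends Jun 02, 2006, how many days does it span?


Start date: 2005-07-29
End date: 2006-06-02
Jul 2005: +3 days
Aug 2005: +31 days
Sep 2005: +30 days
... (9 more months)
Total: 308 days

308


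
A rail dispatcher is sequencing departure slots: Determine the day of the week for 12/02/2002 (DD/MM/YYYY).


Date: 2002-02-12
January 1, 2002 is a Tuesday
Day of year: 43
Offset from Jan 1: 42 days
42 mod 7 = 0
Result: Tuesday

Tuesday


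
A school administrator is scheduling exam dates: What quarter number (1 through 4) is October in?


Month: October (month 10)
Q1: January-March (months 1-3)
Q2: April-June (months 4-6)
Q3: July-September (months 7-9)
Q4: October-December (months 10-12)
Month 10 falls in Q4

4


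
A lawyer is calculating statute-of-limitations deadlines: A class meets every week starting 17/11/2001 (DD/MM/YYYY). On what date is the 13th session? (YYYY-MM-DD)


First occurrence: 2001-11-17 (occurrence 1)
Each occurrence is 7 days after the previous.
Occurrence 13 is 12 weeks after the first.
12 weeks = 84 days
2001-11-17 + 84 days = 2002-02-09

2002-02-09


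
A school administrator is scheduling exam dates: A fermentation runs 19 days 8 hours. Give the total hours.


Days: 19
Extra hours: 8
Hours per day: 24
Days to hours: 19 x 24 = 456
Total: 456 + 8 = 464

464


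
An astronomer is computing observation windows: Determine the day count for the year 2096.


Year: 2096
Check leap year rules:
Divisible by 4? Yes
Divisible by 100? No
2096 is a leap year
Days: 366

366


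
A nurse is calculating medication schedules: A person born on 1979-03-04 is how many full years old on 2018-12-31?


Birth: 1979-03-04
Reference: 2018-12-31
Year difference: 2018 - 1979 = 39
Has birthday (03-04) occurred by 12-31? Yes
Age in full years: 39

39


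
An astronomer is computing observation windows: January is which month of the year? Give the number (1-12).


Calendar month order:
1. January <--
2. February
January is month number 1

1


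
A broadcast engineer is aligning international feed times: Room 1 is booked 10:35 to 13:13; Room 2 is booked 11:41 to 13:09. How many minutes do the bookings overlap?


Interval A: [635, 793] minutes from midnight
Interval B: [701, 789] minutes from midnight
Overlap start = max(635, 701) = 701
Overlap end = min(793, 789) = 789
Overlap = 789 - 701 = 88 minutes

88


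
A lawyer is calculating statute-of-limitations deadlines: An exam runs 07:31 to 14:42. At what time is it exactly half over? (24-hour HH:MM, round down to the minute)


Start time: 07:31 = 451 minutes from midnight
End time: 14:42 = 882 minutes from midnight
Sum: 451 + 882 = 1333
Midpoint: 1333 / 2 = 666 minutes
Convert: 666 / 60 = 11 hours, 6 minutes
Result: 11:06

11:06


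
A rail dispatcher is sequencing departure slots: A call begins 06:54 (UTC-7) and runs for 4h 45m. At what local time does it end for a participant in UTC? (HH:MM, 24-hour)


Start: 06:54 in UTC-7
Step 1 - add duration:
  minutes: 54 + 45 = 99 (carry 1h)
  hours: 6 + 4 + 1 = 11
  end in UTC-7: 11:39
Step 2 - convert UTC-7 -> UTC:
  offset difference: 0 - (-7) = 7 hours
  11 + (7) = 18 -> mod 24 = 18
Result: 18:39 in UTC

18:39


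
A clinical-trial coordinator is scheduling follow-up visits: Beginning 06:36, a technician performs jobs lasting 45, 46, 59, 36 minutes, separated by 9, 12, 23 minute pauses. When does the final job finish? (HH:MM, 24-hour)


Start: 06:36 = 396 min from midnight
  after task 1 (45 min): 07:21
  after break (9 min): 07:30
  after task 2 (46 min): 08:16
  after break (12 min): 08:28
  after task 3 (59 min): 09:27
  after break (23 min): 09:50
  after task 4 (36 min): 10:26
Total elapsed: 230 minutes
End time: 10:26

10:26


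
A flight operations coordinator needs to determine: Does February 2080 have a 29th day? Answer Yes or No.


Year: 2080
Divisible by 4? 2080 / 4 = 520.0 -> Yes
Divisible by 100? 2080 / 100 = 20.8 -> No
Divisible by 4 but not 100, so it IS a leap year

Yes


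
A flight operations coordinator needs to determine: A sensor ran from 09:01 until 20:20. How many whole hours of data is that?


Start: 09:01
End: 20:20
Hour difference: 20 - 9 = 11 hours
Minute difference: 20 - 1 = 19 minutes
Total minutes: 679
Complete hours: 679 / 60 = 11 (remainder 19)

11


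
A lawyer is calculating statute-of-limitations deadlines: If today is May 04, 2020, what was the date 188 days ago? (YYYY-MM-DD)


Start: 2020-05-04
Subtracting 188 days
Days already passed in May: 4
After going back through May: 184 more days to subtract
April 2020: 30 days, 154 remaining
March 2020: 31 days, 123 remaining
February 2020: 29 days, 94 remaining
January 2020: 31 days, 63 remaining
Result: 2019-10-29

2019-10-29


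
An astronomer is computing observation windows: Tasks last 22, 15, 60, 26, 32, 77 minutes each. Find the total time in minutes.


Durations: 22, 15, 60, 26, 32, 77
Running sum: 22
+ 15 = 37
+ 60 = 97
+ 26 = 123
+ 32 = 155
+ 77 = 232
Total duration: 232 minutes
That is 3 hours and 52 minutes

232


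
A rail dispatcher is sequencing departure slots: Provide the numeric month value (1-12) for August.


Calendar month order:
7. July
8. August <--
9. September
August is month number 8

8


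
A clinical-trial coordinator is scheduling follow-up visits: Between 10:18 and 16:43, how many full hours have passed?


Start: 10:18
End: 16:43
Hour difference: 16 - 10 = 6 hours
Minute difference: 43 - 18 = 25 minutes
Total minutes: 385
Complete hours: 385 / 60 = 6 (remainder 25)

6


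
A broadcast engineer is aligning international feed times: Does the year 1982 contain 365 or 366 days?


Year: 1982
Check leap year rules:
Divisible by 4? No
1982 is not a leap year
Days: 365

365


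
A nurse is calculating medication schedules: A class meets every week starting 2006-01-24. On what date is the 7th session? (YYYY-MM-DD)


First occurrence: 2006-01-24 (occurrence 1)
Each occurrence is 7 days after the previous.
Occurrence 7 is 6 weeks after the first.
6 weeks = 42 days
2006-01-24 + 42 days = 2006-03-07

2006-03-07


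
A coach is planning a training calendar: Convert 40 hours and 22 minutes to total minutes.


Hours: 40
Minutes: 22
Convert hours to minutes: 40 x 60 = 2400
Add remaining minutes: 2400 + 22 = 2422

2422


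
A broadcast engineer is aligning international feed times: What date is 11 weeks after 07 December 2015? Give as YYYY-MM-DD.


Start: 2015-12-07
Weeks to add: 11
Convert to days: 11 x 7 = 77 days
Add 77 days to 2015-12-07
Result: 2016-02-22

2016-02-22


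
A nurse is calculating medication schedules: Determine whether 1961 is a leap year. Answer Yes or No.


Year: 1961
Divisible by 4? 1961 / 4 = 490.25 -> No
Not divisible by 4, so NOT a leap year

No


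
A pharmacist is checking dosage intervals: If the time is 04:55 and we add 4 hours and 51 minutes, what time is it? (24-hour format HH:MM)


Start time: 04:55
Adding: 4 hours 51 minutes
Minutes: 55 + 51 = 106
Minute overflow: 106 >= 60, so carry 1 hour, minutes = 46
Hours: 4 + 4 + 1 = 9
Result: 09:46

09:46


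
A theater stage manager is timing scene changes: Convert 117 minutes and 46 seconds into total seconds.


Minutes: 117
Seconds: 46
Convert minutes to seconds: 117 x 60 = 7020
Add remaining seconds: 7020 + 46 = 7066

7066


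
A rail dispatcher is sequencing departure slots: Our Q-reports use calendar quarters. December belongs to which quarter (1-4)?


Month: December (month 12)
Q1: January-March (months 1-3)
Q2: April-June (months 4-6)
Q3: July-September (months 7-9)
Q4: October-December (months 10-12)
Month 12 falls in Q4

4


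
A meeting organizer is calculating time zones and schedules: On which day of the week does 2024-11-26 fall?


Date: 2024-11-26
January 1, 2024 is a Monday
Day of year: 331
Offset from Jan 1: 330 days
330 mod 7 = 1
Result: Tuesday

Tuesday


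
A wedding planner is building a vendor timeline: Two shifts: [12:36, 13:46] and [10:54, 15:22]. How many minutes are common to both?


Interval A: [756, 826] minutes from midnight
Interval B: [654, 922] minutes from midnight
Overlap start = max(756, 654) = 756
Overlap end = min(826, 922) = 826
Overlap = 826 - 756 = 70 minutes

70


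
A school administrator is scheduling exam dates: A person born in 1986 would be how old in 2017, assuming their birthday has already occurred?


Birth year: 1986
Current year: 2017
Age = current year - birth year
Age = 2017 - 1986 = 31

31


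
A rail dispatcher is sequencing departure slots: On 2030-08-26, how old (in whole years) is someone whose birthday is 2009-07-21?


Birth: 2009-07-21
Reference: 2030-08-26
Year difference: 2030 - 2009 = 21
Has birthday (07-21) occurred by 08-26? Yes
Age in full years: 21

21


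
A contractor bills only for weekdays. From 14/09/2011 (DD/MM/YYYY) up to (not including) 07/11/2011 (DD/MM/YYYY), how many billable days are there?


Start: 2011-09-14 (Wednesday)
End (exclusive): 2011-11-07 (Monday)
Total calendar days: 54
Full weeks: 54 // 7 = 7 -> 35 weekdays
Remaining 5 days starting on Wednesday:
  Wed(w), Thu(w), Fri(w), Sat(-), Sun(-) -> 3 weekdays
Total business days: 35 + 3 = 38

38


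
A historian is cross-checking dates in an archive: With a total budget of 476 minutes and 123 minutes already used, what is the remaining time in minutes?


Total budget: 476 minutes
Time used: 123 minutes
Remaining: 476 - 123 = 353 minutes
Percent used: 25.8%
Percent remaining: 74.2%

353


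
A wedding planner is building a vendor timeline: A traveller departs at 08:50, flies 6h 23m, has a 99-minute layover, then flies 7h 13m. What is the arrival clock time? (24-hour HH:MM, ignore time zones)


Depart: 08:50
Leg 1: +383 min -> 15:13
Layover: +99 min -> 16:52
Leg 2: +433 min -> 00:05
Total travel: 915 minutes = 15h 15m
Arrival: 00:05

00:05


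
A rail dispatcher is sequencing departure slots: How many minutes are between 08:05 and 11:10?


Start time: 08:05 = 485 minutes from midnight
End time: 11:10 = 670 minutes from midnight
Difference: 670 - 485 = 185 minutes
That is 3 hours and 5 minutes

185


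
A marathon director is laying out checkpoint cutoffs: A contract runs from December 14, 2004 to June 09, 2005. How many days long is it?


Start date: 2004-12-14
End date: 2005-06-09
Dec 2004: +18 days
Jan 2005: +31 days
Feb 2005: +28 days
... (4 more months)
Total: 177 days

177


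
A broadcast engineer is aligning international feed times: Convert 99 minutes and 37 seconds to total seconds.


Minutes: 99
Extra seconds: 37
Seconds per minute: 60
Minutes to seconds: 99 x 60 = 5940
Total: 5940 + 37 = 5977

5977


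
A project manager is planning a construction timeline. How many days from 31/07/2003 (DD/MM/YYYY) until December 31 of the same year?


Start: July 31, 2003
End: December 31, 2003
Days left in July: 0
August: 31
September: 30
October: 31
November: 30
... plus remaining months
Sum of remaining months: 153
Total: 0 + 153 = 153

153


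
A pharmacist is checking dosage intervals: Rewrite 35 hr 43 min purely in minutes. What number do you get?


Hours: 35
Extra minutes: 43
Minutes per hour: 60
Hours to minutes: 35 x 60 = 2100
Total: 2100 + 43 = 2143

2143


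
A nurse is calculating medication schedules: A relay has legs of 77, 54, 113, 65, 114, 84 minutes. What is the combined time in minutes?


Durations: 77, 54, 113, 65, 114, 84
Running sum: 77
+ 54 = 131
+ 113 = 244
+ 65 = 309
+ 114 = 423
+ 84 = 507
Total duration: 507 minutes
That is 8 hours and 27 minutes

507


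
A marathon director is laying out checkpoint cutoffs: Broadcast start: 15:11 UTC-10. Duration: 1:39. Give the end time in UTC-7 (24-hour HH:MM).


Start: 15:11 in UTC-10
Step 1 - add duration:
  minutes: 11 + 39 = 50
  hours: 15 + 1 + 0 = 16
  end in UTC-10: 16:50
Step 2 - convert UTC-10 -> UTC-7:
  offset difference: -7 - (-10) = 3 hours
  16 + (3) = 19 -> mod 24 = 19
Result: 19:50 in UTC-7

19:50


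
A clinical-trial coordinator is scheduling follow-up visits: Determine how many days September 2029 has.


Month: September
Year: 2029
September is a 30-day month
Total: 30 days

30


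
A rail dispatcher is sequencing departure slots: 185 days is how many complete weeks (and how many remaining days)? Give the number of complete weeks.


Total days: 185
Days per week: 7
Division: 185 / 7 = 26 remainder 3
Complete weeks: 26
Remaining days: 3

26


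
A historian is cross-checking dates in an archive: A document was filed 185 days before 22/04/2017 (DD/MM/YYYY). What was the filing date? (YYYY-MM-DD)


Start: 2017-04-22
Subtracting 185 days
Days already passed in April: 22
After going back through April: 163 more days to subtract
March 2017: 31 days, 132 remaining
February 2017: 28 days, 104 remaining
January 2017: 31 days, 73 remaining
December 2016: 31 days, 42 remaining
Result: 2016-10-19

2016-10-19


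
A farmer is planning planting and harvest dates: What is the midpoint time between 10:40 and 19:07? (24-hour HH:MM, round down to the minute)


Start time: 10:40 = 640 minutes from midnight
End time: 19:07 = 1147 minutes from midnight
Sum: 640 + 1147 = 1787
Midpoint: 1787 / 2 = 893 minutes
Convert: 893 / 60 = 14 hours, 53 minutes
Result: 14:53

14:53


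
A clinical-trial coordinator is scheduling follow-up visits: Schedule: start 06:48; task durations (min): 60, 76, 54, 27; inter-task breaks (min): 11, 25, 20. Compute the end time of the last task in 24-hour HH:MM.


Start: 06:48 = 408 min from midnight
  after task 1 (60 min): 07:48
  after break (11 min): 07:59
  after task 2 (76 min): 09:15
  after break (25 min): 09:40
  after task 3 (54 min): 10:34
  after break (20 min): 10:54
  after task 4 (27 min): 11:21
Total elapsed: 273 minutes
End time: 11:21

11:21


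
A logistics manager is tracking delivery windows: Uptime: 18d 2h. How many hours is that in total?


Days: 18
Extra hours: 2
Hours per day: 24
Days to hours: 18 x 24 = 432
Total: 432 + 2 = 434

434


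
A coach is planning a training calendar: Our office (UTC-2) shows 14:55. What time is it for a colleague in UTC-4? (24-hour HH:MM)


Local time: 14:55 at UTC-2 (offset -2h)
Target zone: UTC-4 (offset -4h)
Difference: -4 - (-2) = -2 hours
Calculation: 14 + (-2) = 12
Result: 12:55

12:55


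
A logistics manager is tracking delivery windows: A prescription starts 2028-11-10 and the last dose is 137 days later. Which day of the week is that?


Start: 2028-11-10 (Friday)
Step 1 - find target date: add 137 days
  2028-11-10 + 137 days = 2029-03-27
Step 2 - day of week:
  137 mod 7 = 4
  Friday + 4 days -> Tuesday
Result: Tuesday (2029-03-27)

Tuesday


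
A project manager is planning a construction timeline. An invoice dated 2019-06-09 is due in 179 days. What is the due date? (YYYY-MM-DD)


Start: 2019-06-09
Adding 179 days
Days remaining in June: 21
After June: 158 days still to add
July 2019: 31 days, 127 remaining
August 2019: 31 days, 96 remaining
September 2019: 30 days, 66 remaining
October 2019: 31 days, 35 remaining
Result: 2019-12-05

2019-12-05


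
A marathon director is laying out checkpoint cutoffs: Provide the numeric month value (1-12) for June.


Calendar month order:
5. May
6. June <--
7. July
June is month number 6

6


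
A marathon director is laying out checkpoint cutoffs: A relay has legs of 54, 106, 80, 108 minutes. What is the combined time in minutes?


Durations: 54, 106, 80, 108
Running sum: 54
+ 106 = 160
+ 80 = 240
+ 108 = 348
Total duration: 348 minutes
That is 5 hours and 48 minutes

348


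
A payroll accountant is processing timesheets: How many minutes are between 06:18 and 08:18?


Start time: 06:18 = 378 minutes from midnight
End time: 08:18 = 498 minutes from midnight
Difference: 498 - 378 = 120 minutes
That is 2 hours and 0 minutes

120


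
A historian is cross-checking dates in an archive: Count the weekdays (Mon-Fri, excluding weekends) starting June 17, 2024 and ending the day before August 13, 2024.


Start: 2024-06-17 (Monday)
End (exclusive): 2024-08-13 (Tuesday)
Total calendar days: 57
Full weeks: 57 // 7 = 8 -> 40 weekdays
Remaining 1 days starting on Monday:
  Mon(w) -> 1 weekdays
Total business days: 40 + 1 = 41

41


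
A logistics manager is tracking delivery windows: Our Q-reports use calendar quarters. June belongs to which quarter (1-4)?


Month: June (month 6)
Q1: January-March (months 1-3)
Q2: April-June (months 4-6)
Q3: July-September (months 7-9)
Q4: October-December (months 10-12)
Month 6 falls in Q2

2


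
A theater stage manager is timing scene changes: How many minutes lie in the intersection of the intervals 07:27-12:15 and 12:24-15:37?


Interval A: [447, 735] minutes from midnight
Interval B: [744, 937] minutes from midnight
Overlap start = max(447, 744) = 744
Overlap end = min(735, 937) = 735
End <= start, so the intervals do not overlap: 0 minutes

0


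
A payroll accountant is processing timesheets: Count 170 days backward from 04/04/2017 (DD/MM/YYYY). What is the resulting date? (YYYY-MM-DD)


Start: 2017-04-04
Subtracting 170 days
Days already passed in April: 4
After going back through April: 166 more days to subtract
March 2017: 31 days, 135 remaining
February 2017: 28 days, 107 remaining
January 2017: 31 days, 76 remaining
December 2016: 31 days, 45 remaining
Result: 2016-10-16

2016-10-16


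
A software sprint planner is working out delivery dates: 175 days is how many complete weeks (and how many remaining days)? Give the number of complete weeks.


Total days: 175
Days per week: 7
Division: 175 / 7 = 25 remainder 0
Complete weeks: 25
Remaining days: 0

25


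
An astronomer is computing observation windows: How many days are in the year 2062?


Year: 2062
Check leap year rules:
Divisible by 4? No
2062 is not a leap year
Days: 365

365


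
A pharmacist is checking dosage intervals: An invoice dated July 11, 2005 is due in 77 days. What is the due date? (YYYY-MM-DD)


Start: 2005-07-11
Adding 77 days
Days remaining in July: 20
After July: 57 days still to add
August 2005: 31 days, 26 remaining
September 2005 has 30 days, need 26
Result: 2005-09-26

2005-09-26


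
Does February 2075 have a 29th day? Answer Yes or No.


Year: 2075
Divisible by 4? 2075 / 4 = 518.75 -> No
Not divisible by 4, so NOT a leap year

No


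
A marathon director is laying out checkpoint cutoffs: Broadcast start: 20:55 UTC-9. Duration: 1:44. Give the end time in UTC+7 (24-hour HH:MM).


Start: 20:55 in UTC-9
Step 1 - add duration:
  minutes: 55 + 44 = 99 (carry 1h)
  hours: 20 + 1 + 1 = 22
  end in UTC-9: 22:39
Step 2 - convert UTC-9 -> UTC+7:
  offset difference: 7 - (-9) = 16 hours
  22 + (16) = 38 -> mod 24 = 14
Result: 14:39 in UTC+7

14:39
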